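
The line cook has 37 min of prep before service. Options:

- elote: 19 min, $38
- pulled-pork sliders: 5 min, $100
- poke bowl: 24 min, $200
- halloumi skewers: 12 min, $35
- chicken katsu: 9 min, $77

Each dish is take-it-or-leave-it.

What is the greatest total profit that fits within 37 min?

300

A density-first pass picks pulled-pork sliders + halloumi skewers + chicken katsu — 212 at 26 min.
The 21 min tied up in halloumi skewers and chicken katsu is better spent on poke bowl — total rises to 300 (29 min).
That's the maximum — no swap from here does better than 300.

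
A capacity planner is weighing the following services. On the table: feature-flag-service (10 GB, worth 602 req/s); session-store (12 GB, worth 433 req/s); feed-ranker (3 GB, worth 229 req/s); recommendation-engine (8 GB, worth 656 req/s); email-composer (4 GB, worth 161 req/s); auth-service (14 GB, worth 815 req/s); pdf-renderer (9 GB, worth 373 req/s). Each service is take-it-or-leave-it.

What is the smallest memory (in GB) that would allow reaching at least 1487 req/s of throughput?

Minimise GB subject to total throughput ≥ 1487.
feature-flag-service + feed-ranker + recommendation-engine reaches 1487 using 21 GB.
Any bundle with less than 21 GB falls short of 1487.

21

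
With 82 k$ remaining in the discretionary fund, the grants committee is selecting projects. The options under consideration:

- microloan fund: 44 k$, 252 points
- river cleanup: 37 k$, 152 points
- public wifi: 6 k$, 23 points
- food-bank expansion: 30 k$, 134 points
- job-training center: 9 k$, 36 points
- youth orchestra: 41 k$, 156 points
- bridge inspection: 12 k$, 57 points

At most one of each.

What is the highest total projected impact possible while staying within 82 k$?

409

Density check — microloan fund 5.73, bridge inspection 4.75, food-bank expansion 4.47, river cleanup 4.11 are the best per k$.
The ratio heuristic lands on microloan fund + public wifi + job-training center + bridge inspection (368) but leaves 11 k$ idle.
Dropping job-training center and bridge inspection frees 21 k$; slotting in food-bank expansion (30 k$) lifts the total to 409 at 80 k$.
That's the maximum — no swap from here does better than 409.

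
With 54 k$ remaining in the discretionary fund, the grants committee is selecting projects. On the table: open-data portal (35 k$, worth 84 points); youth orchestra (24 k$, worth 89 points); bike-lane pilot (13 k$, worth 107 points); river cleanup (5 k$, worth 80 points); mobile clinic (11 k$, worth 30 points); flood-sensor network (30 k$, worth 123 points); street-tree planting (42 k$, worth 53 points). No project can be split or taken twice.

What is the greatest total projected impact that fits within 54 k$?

310

Best packing: bike-lane pilot + river cleanup + flood-sensor network — 48 k$, 310 total.
The closest alternative, youth orchestra + bike-lane pilot + river cleanup + mobile clinic, reaches only 306.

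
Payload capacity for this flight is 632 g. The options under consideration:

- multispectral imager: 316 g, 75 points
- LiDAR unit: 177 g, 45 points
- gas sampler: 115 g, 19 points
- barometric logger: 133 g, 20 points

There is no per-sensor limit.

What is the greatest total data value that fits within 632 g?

Greedy by ratio would take 3×LiDAR unit: 531 g used, total 135.
The 531 g tied up in 3×LiDAR unit is better spent on 2×multispectral imager — total rises to 150 (632 g).
No other feasible combination exceeds 150.

150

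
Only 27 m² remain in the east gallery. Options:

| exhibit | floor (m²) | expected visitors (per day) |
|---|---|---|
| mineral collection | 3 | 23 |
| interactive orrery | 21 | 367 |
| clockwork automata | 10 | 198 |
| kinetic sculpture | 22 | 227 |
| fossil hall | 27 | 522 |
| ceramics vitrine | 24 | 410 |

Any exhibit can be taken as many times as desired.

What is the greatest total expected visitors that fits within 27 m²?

Greedy by ratio would take 2×mineral collection + 2×clockwork automata: 26 m² used, total 442.
Dropping 2×mineral collection and 2×clockwork automata frees 26 m²; slotting in fossil hall (27 m²) lifts the total to 522 at 27 m².
No other feasible combination exceeds 522.

522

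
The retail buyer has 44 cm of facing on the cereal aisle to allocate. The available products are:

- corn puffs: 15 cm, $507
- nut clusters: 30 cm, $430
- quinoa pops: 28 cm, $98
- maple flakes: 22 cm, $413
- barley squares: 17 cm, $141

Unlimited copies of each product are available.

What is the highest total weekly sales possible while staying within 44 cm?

By weekly sales per cm: corn puffs 33.80, maple flakes 18.77, nut clusters 14.33 lead.
Best packing: 2×corn puffs — 30 cm, 1014 total.
The spare 14 cm is too small for any remaining product, and no exchange beats 1014.

1014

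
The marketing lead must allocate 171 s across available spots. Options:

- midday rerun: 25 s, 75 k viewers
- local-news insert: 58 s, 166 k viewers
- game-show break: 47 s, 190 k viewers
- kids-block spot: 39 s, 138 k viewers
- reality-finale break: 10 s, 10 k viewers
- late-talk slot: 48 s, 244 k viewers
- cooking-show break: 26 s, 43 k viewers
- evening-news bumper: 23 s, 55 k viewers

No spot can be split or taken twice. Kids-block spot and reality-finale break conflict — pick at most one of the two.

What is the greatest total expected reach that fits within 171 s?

647

By expected reach per s: late-talk slot 5.08, game-show break 4.04, kids-block spot 3.54 lead.
Best packing: midday rerun + game-show break + kids-block spot + late-talk slot — 159 s, 647 total.
Every other selection either busts 171 s or breaks a pairing rule or fails to beat 647.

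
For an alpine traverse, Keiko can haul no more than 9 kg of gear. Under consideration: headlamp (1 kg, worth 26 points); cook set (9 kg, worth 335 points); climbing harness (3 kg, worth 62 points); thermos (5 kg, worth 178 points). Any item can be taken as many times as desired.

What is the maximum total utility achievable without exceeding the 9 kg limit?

335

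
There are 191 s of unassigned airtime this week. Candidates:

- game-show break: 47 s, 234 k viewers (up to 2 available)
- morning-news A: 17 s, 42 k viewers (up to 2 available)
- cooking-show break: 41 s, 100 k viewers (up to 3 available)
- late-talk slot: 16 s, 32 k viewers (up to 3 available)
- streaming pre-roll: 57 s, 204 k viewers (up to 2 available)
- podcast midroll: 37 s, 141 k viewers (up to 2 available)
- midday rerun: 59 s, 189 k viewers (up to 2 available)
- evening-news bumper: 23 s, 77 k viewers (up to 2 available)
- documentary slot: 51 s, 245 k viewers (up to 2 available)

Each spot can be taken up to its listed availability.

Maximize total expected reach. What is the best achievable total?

A density-first pass picks 2×game-show break + podcast midroll + documentary slot — 854 at 182 s.
Dropping podcast midroll frees 37 s; slotting in 2×evening-news bumper (46 s) lifts the total to 867 at 191 s.
That's the maximum — no swap from here does better than 867.

867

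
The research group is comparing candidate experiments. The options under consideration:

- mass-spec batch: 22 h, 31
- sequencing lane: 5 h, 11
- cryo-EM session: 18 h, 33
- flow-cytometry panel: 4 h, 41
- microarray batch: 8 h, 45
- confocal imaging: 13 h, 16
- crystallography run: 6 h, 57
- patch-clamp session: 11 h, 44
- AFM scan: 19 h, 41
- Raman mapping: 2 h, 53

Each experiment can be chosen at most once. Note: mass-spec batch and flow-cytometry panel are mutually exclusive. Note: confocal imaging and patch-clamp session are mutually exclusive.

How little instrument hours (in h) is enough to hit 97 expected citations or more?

Look for the lowest-instrument combination reaching 97.
crystallography run + Raman mapping: 110 expected citations at 8 h.
Any bundle with less than 8 h falls short of 97.

8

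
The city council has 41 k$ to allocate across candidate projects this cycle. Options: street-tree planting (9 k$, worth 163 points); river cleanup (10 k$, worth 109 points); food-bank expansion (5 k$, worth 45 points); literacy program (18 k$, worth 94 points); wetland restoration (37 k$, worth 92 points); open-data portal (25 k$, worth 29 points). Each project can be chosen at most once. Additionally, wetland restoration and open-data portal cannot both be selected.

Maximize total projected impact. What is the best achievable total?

366

Greedy by ratio would take street-tree planting + river cleanup + food-bank expansion: 24 k$ used, total 317.
Replace food-bank expansion with literacy program: the trade gains 49 net, giving 366 at 37 k$.
That's the maximum — no feasible swap from here does better than 366.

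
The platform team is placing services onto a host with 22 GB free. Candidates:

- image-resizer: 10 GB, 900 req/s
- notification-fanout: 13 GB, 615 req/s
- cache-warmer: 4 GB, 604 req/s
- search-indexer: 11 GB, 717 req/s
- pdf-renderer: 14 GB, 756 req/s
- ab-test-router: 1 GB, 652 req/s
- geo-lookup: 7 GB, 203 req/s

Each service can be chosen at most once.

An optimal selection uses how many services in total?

4

The maximum throughput within 22 GB is 2359.
For example image-resizer + cache-warmer + ab-test-router + geo-lookup achieves it, using 22 GB.
Every optimal selection uses 4 services.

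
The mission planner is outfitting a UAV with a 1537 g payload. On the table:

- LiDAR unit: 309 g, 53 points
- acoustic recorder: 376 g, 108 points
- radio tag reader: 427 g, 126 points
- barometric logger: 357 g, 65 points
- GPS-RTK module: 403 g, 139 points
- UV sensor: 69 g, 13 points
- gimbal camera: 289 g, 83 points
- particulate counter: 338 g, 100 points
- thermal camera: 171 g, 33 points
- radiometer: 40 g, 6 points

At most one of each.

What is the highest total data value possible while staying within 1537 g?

462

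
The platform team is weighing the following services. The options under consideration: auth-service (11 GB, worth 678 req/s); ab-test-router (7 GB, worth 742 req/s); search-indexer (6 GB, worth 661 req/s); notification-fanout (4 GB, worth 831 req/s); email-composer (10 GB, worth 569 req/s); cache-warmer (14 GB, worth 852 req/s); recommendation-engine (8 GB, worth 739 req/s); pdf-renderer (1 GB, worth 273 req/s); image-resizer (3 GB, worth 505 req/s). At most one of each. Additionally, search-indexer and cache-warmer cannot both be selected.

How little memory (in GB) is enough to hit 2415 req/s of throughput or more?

Need the lightest bundle worth ≥ 2415.
Taking ab-test-router + search-indexer + notification-fanout + pdf-renderer gives 2507 (≥ 2415) for 18 GB.
Below 18 GB the best achievable stays under 2415.

18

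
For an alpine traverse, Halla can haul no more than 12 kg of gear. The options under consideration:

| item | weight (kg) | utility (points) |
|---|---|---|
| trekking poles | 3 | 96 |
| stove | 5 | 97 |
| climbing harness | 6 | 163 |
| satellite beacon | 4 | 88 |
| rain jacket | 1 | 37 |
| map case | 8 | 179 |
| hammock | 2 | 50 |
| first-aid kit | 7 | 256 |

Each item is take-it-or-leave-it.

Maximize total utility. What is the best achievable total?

Density check — rain jacket 37.00, first-aid kit 36.57, trekking poles 32.00 are the best per kg.
A density-first pass picks trekking poles + rain jacket + first-aid kit — 389 at 11 kg.
Dropping rain jacket frees 1 kg; slotting in hammock (2 kg) lifts the total to 402 at 12 kg.
An exhaustive check of the 256 subsets confirms 402.

402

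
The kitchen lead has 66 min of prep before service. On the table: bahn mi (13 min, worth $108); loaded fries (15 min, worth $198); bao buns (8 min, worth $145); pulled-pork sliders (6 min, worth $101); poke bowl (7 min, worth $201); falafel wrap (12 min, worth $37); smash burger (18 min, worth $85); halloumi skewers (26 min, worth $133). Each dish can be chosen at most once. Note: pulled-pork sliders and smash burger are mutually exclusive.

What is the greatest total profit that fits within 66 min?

790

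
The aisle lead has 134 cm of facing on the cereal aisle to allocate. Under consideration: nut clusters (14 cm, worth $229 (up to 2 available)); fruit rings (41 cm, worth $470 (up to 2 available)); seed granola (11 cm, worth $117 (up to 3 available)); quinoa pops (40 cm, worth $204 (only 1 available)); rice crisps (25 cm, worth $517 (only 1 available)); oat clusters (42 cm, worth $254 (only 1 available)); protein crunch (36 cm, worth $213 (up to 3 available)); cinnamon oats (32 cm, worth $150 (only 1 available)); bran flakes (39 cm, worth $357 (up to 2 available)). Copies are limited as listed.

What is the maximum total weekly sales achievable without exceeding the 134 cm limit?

1803

Filling by ratio: 2×nut clusters + fruit rings + 3×seed granola + rice crisps for 1796, with 7 cm left unused.
Replace nut clusters and 2×seed granola with fruit rings: the trade gains 7 net, giving 1803 at 132 cm.
Every other selection either busts 134 cm or exceeds an availability limit or fails to beat 1803.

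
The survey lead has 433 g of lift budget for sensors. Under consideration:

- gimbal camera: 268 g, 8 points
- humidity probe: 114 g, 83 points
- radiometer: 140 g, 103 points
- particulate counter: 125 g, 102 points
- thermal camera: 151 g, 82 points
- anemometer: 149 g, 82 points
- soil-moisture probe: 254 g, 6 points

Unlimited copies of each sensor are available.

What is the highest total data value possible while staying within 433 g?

309

Density check — particulate counter 0.82, radiometer 0.74, humidity probe 0.73 are the best per g.
Taking the top-ratio sensors first gives 3×particulate counter for 306 (375 g).
Replace 3×particulate counter with 3×radiometer: the trade gains 3 net, giving 309 at 420 g.
Nothing else within 433 g beats 309.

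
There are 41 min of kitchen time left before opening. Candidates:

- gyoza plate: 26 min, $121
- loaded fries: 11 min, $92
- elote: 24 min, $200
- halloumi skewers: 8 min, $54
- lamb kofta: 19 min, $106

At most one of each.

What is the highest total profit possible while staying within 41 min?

Best packing: loaded fries + elote — 35 min, 292 total.

292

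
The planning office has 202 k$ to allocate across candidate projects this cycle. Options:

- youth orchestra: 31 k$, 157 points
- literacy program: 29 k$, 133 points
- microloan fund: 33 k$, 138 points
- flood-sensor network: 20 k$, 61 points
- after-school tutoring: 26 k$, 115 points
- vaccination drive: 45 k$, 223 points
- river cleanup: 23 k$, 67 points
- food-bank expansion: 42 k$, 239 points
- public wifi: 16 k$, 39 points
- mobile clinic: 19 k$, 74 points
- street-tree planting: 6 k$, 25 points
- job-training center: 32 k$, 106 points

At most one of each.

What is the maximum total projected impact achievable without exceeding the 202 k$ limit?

Greedy by ratio would take youth orchestra + literacy program + after-school tutoring + vaccination drive + food-bank expansion + mobile clinic + street-tree planting: 198 k$ used, total 966.
The 29 k$ tied up in literacy program is better spent on microloan fund — total rises to 971 (202 k$).
Nothing else within 202 k$ beats 971.

971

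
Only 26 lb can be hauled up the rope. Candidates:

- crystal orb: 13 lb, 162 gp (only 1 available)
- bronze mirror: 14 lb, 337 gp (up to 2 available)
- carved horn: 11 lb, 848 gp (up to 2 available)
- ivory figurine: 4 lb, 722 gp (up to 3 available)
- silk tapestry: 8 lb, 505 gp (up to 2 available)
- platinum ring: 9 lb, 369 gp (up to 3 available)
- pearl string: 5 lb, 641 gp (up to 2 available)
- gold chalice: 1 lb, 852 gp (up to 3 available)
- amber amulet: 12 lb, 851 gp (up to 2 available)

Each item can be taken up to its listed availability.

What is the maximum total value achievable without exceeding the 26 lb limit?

6004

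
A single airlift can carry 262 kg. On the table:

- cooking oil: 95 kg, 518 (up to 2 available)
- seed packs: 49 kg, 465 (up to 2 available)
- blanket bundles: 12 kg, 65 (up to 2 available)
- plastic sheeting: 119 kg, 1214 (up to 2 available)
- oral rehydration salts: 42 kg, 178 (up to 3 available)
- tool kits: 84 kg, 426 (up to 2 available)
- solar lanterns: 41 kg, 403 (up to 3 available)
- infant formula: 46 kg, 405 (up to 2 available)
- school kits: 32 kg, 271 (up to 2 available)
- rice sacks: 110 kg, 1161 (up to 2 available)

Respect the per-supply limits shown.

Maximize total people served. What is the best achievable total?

2725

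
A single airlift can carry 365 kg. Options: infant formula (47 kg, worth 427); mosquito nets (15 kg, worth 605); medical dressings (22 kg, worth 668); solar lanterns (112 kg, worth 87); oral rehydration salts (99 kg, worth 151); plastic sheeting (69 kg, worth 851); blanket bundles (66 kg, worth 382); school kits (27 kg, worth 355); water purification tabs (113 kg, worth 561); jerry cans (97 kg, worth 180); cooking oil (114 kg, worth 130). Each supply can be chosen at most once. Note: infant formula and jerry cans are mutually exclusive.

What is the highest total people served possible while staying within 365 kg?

3849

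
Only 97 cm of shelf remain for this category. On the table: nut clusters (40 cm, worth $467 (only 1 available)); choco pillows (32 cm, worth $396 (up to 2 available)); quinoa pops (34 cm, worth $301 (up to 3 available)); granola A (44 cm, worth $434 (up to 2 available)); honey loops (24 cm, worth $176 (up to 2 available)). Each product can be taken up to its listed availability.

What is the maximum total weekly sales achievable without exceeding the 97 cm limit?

Greedy by ratio would take 2×choco pillows + honey loops: 88 cm used, total 968.
Dropping choco pillows frees 32 cm; slotting in nut clusters (40 cm) lifts the total to 1039 at 96 cm.
Every other selection either busts 97 cm or exceeds an availability limit or fails to beat 1039.

1039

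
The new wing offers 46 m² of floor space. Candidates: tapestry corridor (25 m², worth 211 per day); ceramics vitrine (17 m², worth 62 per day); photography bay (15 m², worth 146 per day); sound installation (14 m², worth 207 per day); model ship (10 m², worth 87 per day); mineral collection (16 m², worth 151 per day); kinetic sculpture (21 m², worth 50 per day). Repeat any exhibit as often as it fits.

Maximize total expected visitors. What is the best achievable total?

The ratio ordering already packs tightly: 3×sound installation, 42 m², 621.

621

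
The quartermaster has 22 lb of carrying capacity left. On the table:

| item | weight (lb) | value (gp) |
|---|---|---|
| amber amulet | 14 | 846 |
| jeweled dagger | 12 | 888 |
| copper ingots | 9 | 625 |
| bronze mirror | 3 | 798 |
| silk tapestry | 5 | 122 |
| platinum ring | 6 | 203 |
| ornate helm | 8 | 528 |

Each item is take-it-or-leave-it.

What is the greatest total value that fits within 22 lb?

1951

Greedy by ratio would take jeweled dagger + bronze mirror + platinum ring: 21 lb used, total 1889.
Replace jeweled dagger and platinum ring with copper ingots + ornate helm: the trade gains 62 net, giving 1951 at 20 lb.
Next best is jeweled dagger + bronze mirror + platinum ring at 1889 (21 lb) — short by 62.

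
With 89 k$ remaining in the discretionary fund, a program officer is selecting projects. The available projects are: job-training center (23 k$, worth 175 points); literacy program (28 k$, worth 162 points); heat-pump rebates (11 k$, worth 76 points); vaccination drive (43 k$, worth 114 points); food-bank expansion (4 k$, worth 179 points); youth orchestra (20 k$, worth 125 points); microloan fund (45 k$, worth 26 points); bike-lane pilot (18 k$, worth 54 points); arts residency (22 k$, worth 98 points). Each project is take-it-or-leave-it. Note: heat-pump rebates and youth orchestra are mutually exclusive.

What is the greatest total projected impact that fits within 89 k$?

690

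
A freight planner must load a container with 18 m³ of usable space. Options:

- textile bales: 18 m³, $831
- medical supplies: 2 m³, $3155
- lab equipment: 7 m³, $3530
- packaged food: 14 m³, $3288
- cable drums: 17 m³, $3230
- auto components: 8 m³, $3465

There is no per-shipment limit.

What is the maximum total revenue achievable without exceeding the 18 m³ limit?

28395

The ratio ordering already packs tightly: 9×medical supplies, 18 m³, 28395.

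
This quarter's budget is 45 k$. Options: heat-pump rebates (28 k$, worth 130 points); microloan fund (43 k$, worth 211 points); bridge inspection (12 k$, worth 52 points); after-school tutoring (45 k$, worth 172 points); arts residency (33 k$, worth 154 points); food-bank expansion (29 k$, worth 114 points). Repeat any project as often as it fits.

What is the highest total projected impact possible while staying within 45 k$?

211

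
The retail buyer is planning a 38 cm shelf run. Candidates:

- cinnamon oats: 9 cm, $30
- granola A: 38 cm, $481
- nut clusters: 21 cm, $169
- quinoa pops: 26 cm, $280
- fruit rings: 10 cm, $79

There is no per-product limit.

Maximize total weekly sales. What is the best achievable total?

By weekly sales per cm: granola A 12.66, quinoa pops 10.77, nut clusters 8.05 lead.
Taking granola A: 38 cm used, 481 in weekly sales.

481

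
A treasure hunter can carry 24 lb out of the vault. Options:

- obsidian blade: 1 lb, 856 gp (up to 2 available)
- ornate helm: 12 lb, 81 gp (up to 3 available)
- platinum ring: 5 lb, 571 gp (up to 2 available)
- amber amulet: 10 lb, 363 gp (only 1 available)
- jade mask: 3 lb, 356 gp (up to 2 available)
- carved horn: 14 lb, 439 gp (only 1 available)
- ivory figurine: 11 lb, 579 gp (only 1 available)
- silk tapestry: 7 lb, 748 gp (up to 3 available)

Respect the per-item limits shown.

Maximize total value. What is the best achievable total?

Greedy by ratio would take 2×obsidian blade + 2×platinum ring + 2×jade mask: 18 lb used, total 3566.
The 8 lb tied up in platinum ring and jade mask is better spent on 2×silk tapestry — total rises to 4135 (24 lb).

4135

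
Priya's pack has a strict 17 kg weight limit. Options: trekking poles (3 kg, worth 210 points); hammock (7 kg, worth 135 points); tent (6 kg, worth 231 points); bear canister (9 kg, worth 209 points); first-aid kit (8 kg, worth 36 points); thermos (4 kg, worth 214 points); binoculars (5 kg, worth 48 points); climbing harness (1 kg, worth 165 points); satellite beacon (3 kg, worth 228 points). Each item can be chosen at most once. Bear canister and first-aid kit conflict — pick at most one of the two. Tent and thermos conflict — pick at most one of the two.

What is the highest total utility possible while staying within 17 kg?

Taking trekking poles + thermos + binoculars + climbing harness + satellite beacon: 16 kg used, 865 in utility.
The closest alternative, trekking poles + tent + climbing harness + satellite beacon, reaches only 834.

865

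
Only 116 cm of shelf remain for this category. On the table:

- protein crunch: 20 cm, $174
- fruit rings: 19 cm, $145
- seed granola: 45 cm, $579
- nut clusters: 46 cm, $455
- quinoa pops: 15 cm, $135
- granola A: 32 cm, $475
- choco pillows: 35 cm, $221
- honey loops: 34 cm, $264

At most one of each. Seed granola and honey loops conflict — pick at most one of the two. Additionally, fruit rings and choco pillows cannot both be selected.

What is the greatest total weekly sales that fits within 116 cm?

The ratio heuristic lands on protein crunch + seed granola + quinoa pops + granola A (1363) but leaves 4 cm idle.
The 15 cm tied up in quinoa pops is better spent on fruit rings — total rises to 1373 (116 cm).
Runner-up protein crunch + seed granola + quinoa pops + granola A tops out at 1363.

1373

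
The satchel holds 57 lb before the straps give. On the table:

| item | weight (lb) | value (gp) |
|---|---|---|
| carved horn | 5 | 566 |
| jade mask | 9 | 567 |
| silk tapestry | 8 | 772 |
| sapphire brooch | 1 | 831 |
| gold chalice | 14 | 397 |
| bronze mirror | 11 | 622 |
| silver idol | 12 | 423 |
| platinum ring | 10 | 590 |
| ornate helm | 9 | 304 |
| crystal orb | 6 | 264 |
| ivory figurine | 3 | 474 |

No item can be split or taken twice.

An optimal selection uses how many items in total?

8

The maximum value within 57 lb is 4726.
carved horn + jade mask + silk tapestry + sapphire brooch + bronze mirror + platinum ring + ornate helm + ivory figurine hits 4726 at 56 lb.
Every optimal selection uses 8 items.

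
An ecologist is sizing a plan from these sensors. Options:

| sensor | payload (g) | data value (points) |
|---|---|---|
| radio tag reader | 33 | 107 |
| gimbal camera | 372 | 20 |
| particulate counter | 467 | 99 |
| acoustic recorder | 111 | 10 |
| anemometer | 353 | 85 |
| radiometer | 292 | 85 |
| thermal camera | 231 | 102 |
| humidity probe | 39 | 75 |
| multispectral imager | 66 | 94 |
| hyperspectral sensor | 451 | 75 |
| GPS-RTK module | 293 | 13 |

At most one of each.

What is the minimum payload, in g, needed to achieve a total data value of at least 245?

Need the lightest bundle worth ≥ 245.
radio tag reader + humidity probe + multispectral imager: 276 data value at 138 g.
Any bundle with less than 138 g falls short of 245.

138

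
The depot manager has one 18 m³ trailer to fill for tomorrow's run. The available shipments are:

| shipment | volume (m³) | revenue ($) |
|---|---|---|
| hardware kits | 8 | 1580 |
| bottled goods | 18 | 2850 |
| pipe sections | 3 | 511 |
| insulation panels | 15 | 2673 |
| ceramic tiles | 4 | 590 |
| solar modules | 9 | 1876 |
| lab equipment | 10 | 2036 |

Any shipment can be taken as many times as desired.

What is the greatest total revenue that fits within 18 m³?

3752

The ratio ordering already packs tightly: 2×solar modules, 18 m³, 3752.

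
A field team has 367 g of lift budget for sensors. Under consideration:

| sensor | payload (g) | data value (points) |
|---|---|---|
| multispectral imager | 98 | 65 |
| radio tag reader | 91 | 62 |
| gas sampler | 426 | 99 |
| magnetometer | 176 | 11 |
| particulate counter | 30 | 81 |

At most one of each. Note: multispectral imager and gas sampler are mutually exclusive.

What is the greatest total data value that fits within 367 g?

208

Taking multispectral imager + radio tag reader + particulate counter: 219 g used, 208 in data value.
Next best is multispectral imager + magnetometer + particulate counter at 157 (304 g) — short by 51.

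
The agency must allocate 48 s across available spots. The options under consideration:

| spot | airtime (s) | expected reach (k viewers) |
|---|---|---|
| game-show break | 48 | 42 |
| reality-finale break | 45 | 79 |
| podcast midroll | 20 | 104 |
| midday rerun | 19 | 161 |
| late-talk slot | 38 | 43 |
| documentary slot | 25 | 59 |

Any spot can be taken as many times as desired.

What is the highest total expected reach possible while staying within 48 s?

322

Density check — midday rerun 8.47, podcast midroll 5.20, documentary slot 2.36, reality-finale break 1.76 are the best per s.
Best packing: 2×midday rerun — 38 s, 322 total.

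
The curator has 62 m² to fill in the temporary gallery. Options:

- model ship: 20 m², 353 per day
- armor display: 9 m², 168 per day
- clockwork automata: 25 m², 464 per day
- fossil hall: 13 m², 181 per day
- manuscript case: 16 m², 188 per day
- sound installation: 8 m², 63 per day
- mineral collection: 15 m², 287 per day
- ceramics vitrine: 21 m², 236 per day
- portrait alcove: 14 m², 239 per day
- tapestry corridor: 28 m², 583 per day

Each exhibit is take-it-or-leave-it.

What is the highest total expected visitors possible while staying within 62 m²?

Taking the top-ratio exhibits first gives armor display + sound installation + mineral collection + tapestry corridor for 1101 (60 m²).
Replace sound installation and mineral collection with clockwork automata: the trade gains 114 net, giving 1215 at 62 m².

1215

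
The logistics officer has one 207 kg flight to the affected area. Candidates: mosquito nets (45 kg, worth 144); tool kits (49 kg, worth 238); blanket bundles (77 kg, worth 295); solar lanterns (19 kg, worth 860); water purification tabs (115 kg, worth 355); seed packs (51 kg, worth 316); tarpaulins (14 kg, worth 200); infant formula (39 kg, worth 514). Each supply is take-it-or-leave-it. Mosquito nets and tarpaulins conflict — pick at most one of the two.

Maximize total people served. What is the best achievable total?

Density check — solar lanterns 45.26, tarpaulins 14.29, infant formula 13.18, seed packs 6.20 are the best per kg.
Taking the top-ratio supplies first gives tool kits + solar lanterns + seed packs + tarpaulins + infant formula for 2128 (172 kg).
Replace tool kits with blanket bundles: the trade gains 57 net, giving 2185 at 200 kg.
Nothing else feasible within 207 kg beats 2185.

2185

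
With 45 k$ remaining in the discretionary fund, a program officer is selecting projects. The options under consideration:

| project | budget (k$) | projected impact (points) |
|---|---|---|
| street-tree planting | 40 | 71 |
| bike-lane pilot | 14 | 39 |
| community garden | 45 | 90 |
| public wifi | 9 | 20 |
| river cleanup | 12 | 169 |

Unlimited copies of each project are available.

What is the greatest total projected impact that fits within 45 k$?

Ranking by ratio (projected impact/k$): river cleanup 14.08, bike-lane pilot 2.79, public wifi 2.22.
Best packing: public wifi + 3×river cleanup — 45 k$, 527 total.
No other feasible combination exceeds 527.

527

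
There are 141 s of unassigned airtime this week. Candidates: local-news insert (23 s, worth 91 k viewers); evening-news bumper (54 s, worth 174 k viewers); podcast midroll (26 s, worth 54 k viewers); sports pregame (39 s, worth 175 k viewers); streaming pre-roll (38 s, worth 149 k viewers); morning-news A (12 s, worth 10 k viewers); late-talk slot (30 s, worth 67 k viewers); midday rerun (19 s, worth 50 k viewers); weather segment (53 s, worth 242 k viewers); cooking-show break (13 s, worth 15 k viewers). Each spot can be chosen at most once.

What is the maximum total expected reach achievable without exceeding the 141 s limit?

Taking the top-ratio spots first gives local-news insert + sports pregame + midday rerun + weather segment for 558 (134 s).
Replace local-news insert and midday rerun with streaming pre-roll: the trade gains 8 net, giving 566 at 130 s.
That's the maximum — no swap from here does better than 566.

566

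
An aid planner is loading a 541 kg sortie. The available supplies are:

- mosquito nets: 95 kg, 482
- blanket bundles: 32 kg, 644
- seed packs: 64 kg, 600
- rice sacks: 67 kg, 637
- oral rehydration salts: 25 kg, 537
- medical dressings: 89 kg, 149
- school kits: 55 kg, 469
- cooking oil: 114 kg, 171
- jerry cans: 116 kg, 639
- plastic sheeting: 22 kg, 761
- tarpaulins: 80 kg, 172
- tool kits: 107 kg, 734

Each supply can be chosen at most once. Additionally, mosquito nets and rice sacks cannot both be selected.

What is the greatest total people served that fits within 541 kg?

5021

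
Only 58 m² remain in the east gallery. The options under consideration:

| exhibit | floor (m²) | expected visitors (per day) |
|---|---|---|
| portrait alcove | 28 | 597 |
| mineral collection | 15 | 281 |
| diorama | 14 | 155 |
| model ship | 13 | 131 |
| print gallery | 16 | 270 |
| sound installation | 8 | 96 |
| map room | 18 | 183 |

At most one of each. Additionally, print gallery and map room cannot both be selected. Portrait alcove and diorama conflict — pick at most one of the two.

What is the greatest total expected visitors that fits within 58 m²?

1009

Greedy by ratio would take portrait alcove + mineral collection + sound installation: 51 m² used, total 974.
Dropping sound installation frees 8 m²; slotting in model ship (13 m²) lifts the total to 1009 at 56 m².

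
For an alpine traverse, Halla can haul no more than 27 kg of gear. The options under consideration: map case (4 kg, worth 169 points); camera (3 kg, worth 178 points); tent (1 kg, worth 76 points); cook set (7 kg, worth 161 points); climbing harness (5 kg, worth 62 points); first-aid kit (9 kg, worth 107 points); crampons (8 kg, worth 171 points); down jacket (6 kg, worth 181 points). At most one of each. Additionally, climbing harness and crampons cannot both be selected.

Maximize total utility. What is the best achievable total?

By utility per kg: tent 76.00, camera 59.33, map case 42.25 lead.
The ratio ordering already packs tightly: map case + camera + tent + cook set + climbing harness + down jacket, 26 kg, 827.
No other feasible combination exceeds 827.

827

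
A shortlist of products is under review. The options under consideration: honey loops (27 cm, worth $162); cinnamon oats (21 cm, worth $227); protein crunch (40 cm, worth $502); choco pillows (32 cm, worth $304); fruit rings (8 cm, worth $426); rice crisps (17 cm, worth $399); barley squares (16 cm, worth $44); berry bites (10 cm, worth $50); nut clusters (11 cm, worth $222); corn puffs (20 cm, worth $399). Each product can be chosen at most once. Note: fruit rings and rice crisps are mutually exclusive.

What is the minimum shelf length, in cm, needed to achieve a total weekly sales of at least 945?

Look for the lowest-shelf combination reaching 945.
fruit rings + nut clusters + corn puffs reaches 1047 using 39 cm.
Any bundle with less than 39 cm falls short of 945.

39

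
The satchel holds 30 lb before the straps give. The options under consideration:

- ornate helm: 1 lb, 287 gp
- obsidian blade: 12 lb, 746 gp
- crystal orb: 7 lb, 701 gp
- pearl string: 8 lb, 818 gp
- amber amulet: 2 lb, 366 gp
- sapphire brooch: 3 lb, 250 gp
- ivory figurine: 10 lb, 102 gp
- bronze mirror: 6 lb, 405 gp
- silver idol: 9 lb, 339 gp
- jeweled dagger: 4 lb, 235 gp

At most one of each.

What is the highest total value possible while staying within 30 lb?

2918

Ranking by ratio (value/lb): ornate helm 287.00, amber amulet 183.00, pearl string 102.25, crystal orb 100.14.
Greedy by ratio would take ornate helm + crystal orb + pearl string + amber amulet + sapphire brooch + bronze mirror: 27 lb used, total 2827.
The 9 lb tied up in sapphire brooch and bronze mirror is better spent on obsidian blade — total rises to 2918 (30 lb).
That's the maximum — no swap from here does better than 2918.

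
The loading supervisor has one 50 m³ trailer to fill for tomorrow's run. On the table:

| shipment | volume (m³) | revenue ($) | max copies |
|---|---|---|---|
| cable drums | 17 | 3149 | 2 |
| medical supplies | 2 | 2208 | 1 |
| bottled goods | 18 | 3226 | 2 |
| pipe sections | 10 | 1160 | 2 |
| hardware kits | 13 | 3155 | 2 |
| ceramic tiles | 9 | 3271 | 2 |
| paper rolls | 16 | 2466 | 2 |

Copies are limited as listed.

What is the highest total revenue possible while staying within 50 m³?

15060

The ratio ordering already packs tightly: medical supplies + 2×hardware kits + 2×ceramic tiles, 46 m³, 15060.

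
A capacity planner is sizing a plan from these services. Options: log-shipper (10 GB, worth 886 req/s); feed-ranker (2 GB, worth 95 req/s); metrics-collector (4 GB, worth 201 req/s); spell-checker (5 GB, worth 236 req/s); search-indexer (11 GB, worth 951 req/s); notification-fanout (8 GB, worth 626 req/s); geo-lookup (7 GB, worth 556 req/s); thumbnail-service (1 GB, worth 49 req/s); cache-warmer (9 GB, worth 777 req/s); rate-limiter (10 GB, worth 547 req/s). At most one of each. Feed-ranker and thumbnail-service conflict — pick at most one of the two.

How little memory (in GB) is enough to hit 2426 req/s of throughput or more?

29

Minimise GB subject to total throughput ≥ 2426.
log-shipper + search-indexer + notification-fanout reaches 2463 using 29 GB.
No combination under 29 GB hits 2426.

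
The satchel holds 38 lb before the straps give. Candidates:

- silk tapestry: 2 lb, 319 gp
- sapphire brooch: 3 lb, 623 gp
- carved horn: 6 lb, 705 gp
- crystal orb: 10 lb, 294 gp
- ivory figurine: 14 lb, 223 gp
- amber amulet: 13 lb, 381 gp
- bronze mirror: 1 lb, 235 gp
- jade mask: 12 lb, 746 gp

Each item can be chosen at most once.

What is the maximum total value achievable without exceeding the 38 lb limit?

3009

Density check — bronze mirror 235.00, sapphire brooch 207.67, silk tapestry 159.50 are the best per lb.
A density-first pass picks silk tapestry + sapphire brooch + carved horn + crystal orb + bronze mirror + jade mask — 2922 at 34 lb.
Dropping crystal orb frees 10 lb; slotting in amber amulet (13 lb) lifts the total to 3009 at 37 lb.
Nothing else within 38 lb beats 3009.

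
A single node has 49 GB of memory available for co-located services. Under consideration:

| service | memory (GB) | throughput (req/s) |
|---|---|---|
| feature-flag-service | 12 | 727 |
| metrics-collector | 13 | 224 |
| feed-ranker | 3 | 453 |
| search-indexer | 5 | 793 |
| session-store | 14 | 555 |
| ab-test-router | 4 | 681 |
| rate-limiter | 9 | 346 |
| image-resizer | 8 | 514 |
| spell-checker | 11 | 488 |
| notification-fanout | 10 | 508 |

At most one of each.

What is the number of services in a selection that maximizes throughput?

6

Optimal total is 3723.
feature-flag-service + feed-ranker + search-indexer + session-store + ab-test-router + image-resizer hits 3723 at 46 GB.
All optima have 6 services.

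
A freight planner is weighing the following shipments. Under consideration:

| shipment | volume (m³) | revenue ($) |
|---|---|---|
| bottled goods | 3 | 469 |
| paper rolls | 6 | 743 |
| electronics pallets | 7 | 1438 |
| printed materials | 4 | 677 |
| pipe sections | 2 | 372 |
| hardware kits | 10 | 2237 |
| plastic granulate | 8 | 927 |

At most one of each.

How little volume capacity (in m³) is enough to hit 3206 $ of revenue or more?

16

Minimise m³ subject to total revenue ≥ 3206.
printed materials + pipe sections + hardware kits: 3286 revenue at 16 m³.
Below 16 m³ the best achievable stays under 3206.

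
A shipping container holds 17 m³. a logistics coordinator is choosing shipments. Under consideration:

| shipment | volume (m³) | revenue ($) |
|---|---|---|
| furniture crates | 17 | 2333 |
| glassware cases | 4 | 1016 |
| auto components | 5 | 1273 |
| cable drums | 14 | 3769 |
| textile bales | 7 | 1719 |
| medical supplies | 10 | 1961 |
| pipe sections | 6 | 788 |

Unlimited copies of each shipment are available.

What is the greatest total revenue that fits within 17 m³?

Filling by ratio: cable drums for 3769, with 3 m³ left unused.
Dropping cable drums frees 14 m³; slotting in 3×glassware cases + auto components (17 m³) lifts the total to 4321 at 17 m³.
Every other selection either busts 17 m³ or fails to beat 4321.

4321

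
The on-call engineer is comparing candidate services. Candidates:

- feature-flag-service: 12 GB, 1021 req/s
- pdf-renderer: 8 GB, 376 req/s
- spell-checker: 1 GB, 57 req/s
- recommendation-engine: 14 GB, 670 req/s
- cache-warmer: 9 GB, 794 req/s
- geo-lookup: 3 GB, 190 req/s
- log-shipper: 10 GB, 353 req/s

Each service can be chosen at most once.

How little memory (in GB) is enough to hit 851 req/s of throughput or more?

10

Need the lightest bundle worth ≥ 851.
spell-checker + cache-warmer reaches 851 using 10 GB.
Below 10 GB the best achievable stays under 851.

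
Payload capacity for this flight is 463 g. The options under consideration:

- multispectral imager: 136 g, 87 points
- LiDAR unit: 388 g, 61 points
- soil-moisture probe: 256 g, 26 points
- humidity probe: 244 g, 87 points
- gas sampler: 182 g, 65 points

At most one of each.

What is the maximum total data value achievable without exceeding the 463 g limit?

Ranking by ratio (data value/g): multispectral imager 0.64, gas sampler 0.36, humidity probe 0.36.
A density-first pass picks multispectral imager + gas sampler — 152 at 318 g.
The 182 g tied up in gas sampler is better spent on humidity probe — total rises to 174 (380 g).
Every other selection either busts 463 g or fails to beat 174.

174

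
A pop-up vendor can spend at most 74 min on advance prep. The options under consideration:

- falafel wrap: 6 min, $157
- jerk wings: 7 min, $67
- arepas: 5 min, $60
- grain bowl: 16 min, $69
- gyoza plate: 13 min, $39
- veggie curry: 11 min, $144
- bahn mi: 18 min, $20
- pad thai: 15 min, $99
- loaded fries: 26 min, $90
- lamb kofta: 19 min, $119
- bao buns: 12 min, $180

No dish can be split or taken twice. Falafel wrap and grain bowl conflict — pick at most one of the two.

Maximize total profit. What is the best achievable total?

Ranking by ratio (profit/min): falafel wrap 26.17, bao buns 15.00, veggie curry 13.09, arepas 12.00.
Falafel wrap + jerk wings + arepas + gyoza plate + veggie curry + lamb kofta + bao buns uses 73 of the 74 min and totals 766.
Falafel wrap + jerk wings + veggie curry + pad thai + lamb kofta + bao buns matches that 766 at 70 min; no feasible combination exceeds it.

766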